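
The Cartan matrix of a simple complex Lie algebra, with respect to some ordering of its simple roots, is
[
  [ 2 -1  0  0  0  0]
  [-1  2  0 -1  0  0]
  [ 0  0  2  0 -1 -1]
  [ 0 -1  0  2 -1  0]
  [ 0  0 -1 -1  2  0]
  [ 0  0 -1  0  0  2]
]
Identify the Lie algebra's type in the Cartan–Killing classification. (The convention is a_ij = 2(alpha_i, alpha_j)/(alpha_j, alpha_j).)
The matrix has rank 6 with 2's on the diagonal. Reading the off-diagonal entries as Dynkin edges (a single edge where a_ij = a_ji = -1; a double or triple edge where a_ij * a_ji = 2 or 3), the diagram is a chain of 6 nodes with single edges (A_6). One simple-root ordering that puts it in standard form is (alpha_6, alpha_3, alpha_5, alpha_4, alpha_2, alpha_1). So the algebra is type A_6, i.e. sl(7).

A6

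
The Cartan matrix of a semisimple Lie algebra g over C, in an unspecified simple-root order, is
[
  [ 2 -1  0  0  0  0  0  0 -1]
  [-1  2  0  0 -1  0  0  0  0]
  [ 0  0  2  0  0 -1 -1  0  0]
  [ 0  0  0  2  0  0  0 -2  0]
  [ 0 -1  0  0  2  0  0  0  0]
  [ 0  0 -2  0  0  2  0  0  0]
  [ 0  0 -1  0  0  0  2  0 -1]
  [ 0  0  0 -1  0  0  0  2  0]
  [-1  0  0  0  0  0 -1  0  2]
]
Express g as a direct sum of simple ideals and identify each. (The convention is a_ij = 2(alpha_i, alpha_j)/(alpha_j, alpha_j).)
The diagram associated to this matrix has two connected components: the simple roots {alpha_4, alpha_8} form a chain of 2 nodes with a double edge at one end; the terminal node there is the unique short simple root (B_2), and {alpha_1, alpha_2, alpha_3, alpha_5, alpha_6, alpha_7, alpha_9} form a chain of 7 nodes with a double edge at one end; the terminal node there is the unique long simple root (C_7). A semisimple Lie algebra decomposes uniquely as the direct sum of simple ideals, one per connected component of its Dynkin diagram, so g ≅ B_2 ⊕ C_7 (dimension 10 + 105 = 115).

type B_2 + type C_7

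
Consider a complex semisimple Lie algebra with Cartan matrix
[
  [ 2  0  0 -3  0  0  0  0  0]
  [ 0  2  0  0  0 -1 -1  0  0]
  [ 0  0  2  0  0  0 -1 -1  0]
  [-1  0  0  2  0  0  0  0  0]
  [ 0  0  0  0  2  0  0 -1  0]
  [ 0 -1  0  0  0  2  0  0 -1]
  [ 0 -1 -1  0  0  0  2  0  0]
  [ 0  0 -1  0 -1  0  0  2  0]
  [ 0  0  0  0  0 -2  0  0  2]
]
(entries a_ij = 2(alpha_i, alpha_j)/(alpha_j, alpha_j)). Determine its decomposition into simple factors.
type C_7 ⊕ type G_2

The diagram associated to this matrix has two connected components: the simple roots {alpha_2, alpha_3, alpha_5, alpha_6, alpha_7, alpha_8, alpha_9} form a chain of 7 nodes with a double edge at one end; the terminal node there is the unique long simple root (C_7), and {alpha_1, alpha_4} form two nodes joined by a triple edge (G_2). A semisimple Lie algebra decomposes uniquely as the direct sum of simple ideals, one per connected component of its Dynkin diagram, so g ≅ C_7 ⊕ G_2 (dimension 105 + 14 = 119).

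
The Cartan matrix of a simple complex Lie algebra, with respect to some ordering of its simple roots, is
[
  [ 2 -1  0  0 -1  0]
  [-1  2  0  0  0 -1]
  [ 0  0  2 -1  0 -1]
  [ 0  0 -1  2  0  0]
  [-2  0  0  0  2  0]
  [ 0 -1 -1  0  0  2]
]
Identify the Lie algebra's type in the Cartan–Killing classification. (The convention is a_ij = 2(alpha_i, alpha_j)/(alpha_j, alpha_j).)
The matrix has rank 6 with 2's on the diagonal. Reading the off-diagonal entries as Dynkin edges (a single edge where a_ij = a_ji = -1; a double or triple edge where a_ij * a_ji = 2 or 3), the diagram is a chain of 6 nodes with a double edge at one end; the terminal node there is the unique long simple root (C_6). One simple-root ordering that puts it in standard form is (alpha_4, alpha_3, alpha_6, alpha_2, alpha_1, alpha_5). So the algebra is type C_6, i.e. sp(12).

type C_6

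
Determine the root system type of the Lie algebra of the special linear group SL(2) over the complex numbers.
This is sl(2), which has dimension 2^2 - 1 = 3 and rank 2 - 1 = 1 (a Cartan subalgebra is the diagonal traceless matrices). In the classification of classical Lie algebras, the special linear algebra sl(n+1) has type A_n; here n = 1, so the Dynkin diagram is a chain of 1 nodes with single edges (A_1). Hence the type is A_1.

A_1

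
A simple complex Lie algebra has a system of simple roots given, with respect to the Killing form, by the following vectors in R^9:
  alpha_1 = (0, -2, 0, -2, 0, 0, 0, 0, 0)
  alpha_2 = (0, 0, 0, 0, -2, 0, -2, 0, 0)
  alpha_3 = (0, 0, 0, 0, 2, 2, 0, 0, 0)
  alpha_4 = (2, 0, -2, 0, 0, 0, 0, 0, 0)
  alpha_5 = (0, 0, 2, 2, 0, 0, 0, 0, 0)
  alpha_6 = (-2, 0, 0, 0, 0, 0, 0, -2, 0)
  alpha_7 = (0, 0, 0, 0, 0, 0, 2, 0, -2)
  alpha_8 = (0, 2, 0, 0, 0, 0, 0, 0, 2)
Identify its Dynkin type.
A8

Compute the Cartan integers a_ij = 2(alpha_i, alpha_j)/(alpha_j, alpha_j); the resulting 8x8 Cartan matrix is
[[2, 0, 0, 0, -1, 0, 0, -1], [0, 2, -1, 0, 0, 0, -1, 0], [0, -1, 2, 0, 0, 0, 0, 0], [0, 0, 0, 2, -1, -1, 0, 0], [-1, 0, 0, -1, 2, 0, 0, 0], [0, 0, 0, -1, 0, 2, 0, 0], [0, -1, 0, 0, 0, 0, 2, -1], [-1, 0, 0, 0, 0, 0, -1, 2]].
All simple roots have the same length, so the diagram is simply laced. The associated Dynkin diagram is a chain of 8 nodes with single edges (A_8), so the type is A_8 (the algebra sl(9)).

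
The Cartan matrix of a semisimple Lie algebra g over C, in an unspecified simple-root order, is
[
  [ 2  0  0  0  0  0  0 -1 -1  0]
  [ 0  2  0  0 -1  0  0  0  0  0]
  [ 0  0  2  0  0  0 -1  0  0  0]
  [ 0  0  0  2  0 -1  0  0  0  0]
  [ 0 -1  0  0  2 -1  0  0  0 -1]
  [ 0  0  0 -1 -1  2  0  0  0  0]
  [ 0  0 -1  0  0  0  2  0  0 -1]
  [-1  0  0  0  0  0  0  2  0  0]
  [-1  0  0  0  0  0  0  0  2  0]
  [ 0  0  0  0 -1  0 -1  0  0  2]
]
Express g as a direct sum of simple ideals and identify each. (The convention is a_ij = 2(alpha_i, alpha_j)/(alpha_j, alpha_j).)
The diagram associated to this matrix has two connected components: the simple roots {alpha_1, alpha_8, alpha_9} form a chain of 3 nodes with single edges (A_3), and {alpha_2, alpha_3, alpha_4, alpha_5, alpha_6, alpha_7, alpha_10} form a chain of 6 nodes with one extra node attached to the third node from one end (E_7). A semisimple Lie algebra decomposes uniquely as the direct sum of simple ideals, one per connected component of its Dynkin diagram, so g ≅ A_3 ⊕ E_7 (dimension 15 + 133 = 148).

type A_3 ⊕ type E_7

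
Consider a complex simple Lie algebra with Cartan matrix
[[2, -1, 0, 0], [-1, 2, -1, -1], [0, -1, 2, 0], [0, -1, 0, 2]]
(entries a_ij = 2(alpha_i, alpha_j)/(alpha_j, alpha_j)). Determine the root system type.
The matrix has rank 4 with 2's on the diagonal. Reading the off-diagonal entries as Dynkin edges (a single edge where a_ij = a_ji = -1; a double or triple edge where a_ij * a_ji = 2 or 3), the diagram is a chain of 2 nodes with a fork of two nodes at one end (D_4). One simple-root ordering that puts it in standard form is (alpha_3, alpha_2, alpha_1, alpha_4). So the algebra is type D_4, i.e. so(8).

D_4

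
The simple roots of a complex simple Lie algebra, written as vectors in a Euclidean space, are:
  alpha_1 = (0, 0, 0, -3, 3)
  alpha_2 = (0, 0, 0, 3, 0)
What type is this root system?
Compute the Cartan integers a_ij = 2(alpha_i, alpha_j)/(alpha_j, alpha_j); the resulting 2x2 Cartan matrix is
[[2, -2], [-1, 2]].
The roots have two lengths (squared-length ratio 2:1); the short ones are alpha_{2}. The associated Dynkin diagram is a chain of 2 nodes with a double edge at one end; the terminal node there is the unique short simple root (B_2), so the type is B_2 (the algebra so(5)).

B_2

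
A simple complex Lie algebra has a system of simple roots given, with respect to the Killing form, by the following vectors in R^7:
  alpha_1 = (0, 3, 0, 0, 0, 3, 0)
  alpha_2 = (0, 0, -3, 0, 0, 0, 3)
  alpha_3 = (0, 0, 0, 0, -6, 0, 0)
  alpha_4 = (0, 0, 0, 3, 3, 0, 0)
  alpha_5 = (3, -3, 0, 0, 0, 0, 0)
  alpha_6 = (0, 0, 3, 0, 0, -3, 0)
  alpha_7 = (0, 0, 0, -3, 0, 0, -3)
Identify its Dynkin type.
C7

Compute the Cartan integers a_ij = 2(alpha_i, alpha_j)/(alpha_j, alpha_j); the resulting 7x7 Cartan matrix is
[[2, 0, 0, 0, -1, -1, 0], [0, 2, 0, 0, 0, -1, -1], [0, 0, 2, -2, 0, 0, 0], [0, 0, -1, 2, 0, 0, -1], [-1, 0, 0, 0, 2, 0, 0], [-1, -1, 0, 0, 0, 2, 0], [0, -1, 0, -1, 0, 0, 2]].
The roots have two lengths (squared-length ratio 2:1); the short ones are alpha_{1,2,4,5,6,7}. The associated Dynkin diagram is a chain of 7 nodes with a double edge at one end; the terminal node there is the unique long simple root (C_7), so the type is C_7 (the algebra sp(14)).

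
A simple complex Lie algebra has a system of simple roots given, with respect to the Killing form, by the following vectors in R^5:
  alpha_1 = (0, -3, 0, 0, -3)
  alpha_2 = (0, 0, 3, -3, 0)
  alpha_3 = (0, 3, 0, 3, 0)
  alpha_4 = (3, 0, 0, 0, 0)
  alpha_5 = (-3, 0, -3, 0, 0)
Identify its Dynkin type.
type B_5

Compute the Cartan integers a_ij = 2(alpha_i, alpha_j)/(alpha_j, alpha_j); the resulting 5x5 Cartan matrix is
[[2, 0, -1, 0, 0], [0, 2, -1, 0, -1], [-1, -1, 2, 0, 0], [0, 0, 0, 2, -1], [0, -1, 0, -2, 2]].
The roots have two lengths (squared-length ratio 2:1); the short ones are alpha_{4}. The associated Dynkin diagram is a chain of 5 nodes with a double edge at one end; the terminal node there is the unique short simple root (B_5), so the type is B_5 (the algebra so(11)).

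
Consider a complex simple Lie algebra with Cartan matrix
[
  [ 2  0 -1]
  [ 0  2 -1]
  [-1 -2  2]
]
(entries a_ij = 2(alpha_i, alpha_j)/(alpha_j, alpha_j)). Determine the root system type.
The matrix has rank 3 with 2's on the diagonal. Reading the off-diagonal entries as Dynkin edges (a single edge where a_ij = a_ji = -1; a double or triple edge where a_ij * a_ji = 2 or 3), the diagram is a chain of 3 nodes with a double edge at one end; the terminal node there is the unique short simple root (B_3). One simple-root ordering that puts it in standard form is (alpha_1, alpha_3, alpha_2). So the algebra is type B_3, i.e. so(7).

B3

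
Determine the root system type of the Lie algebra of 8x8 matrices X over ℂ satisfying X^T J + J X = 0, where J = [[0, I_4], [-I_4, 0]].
This is sp(8), which has dimension 8(8+1)/2 = 36 and rank 8/2 = 4. In the classification of classical Lie algebras, the symplectic algebra sp(2n) has type C_n; here n = 4, so the Dynkin diagram is a chain of 4 nodes with a double edge at one end; the terminal node there is the unique long simple root (C_4). Hence the type is C_4.

C_4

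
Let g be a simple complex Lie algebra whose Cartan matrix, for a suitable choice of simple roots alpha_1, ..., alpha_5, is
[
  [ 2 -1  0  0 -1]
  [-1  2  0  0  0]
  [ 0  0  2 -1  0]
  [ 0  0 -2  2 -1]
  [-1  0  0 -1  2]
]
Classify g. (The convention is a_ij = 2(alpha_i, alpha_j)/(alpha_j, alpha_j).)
The matrix has rank 5 with 2's on the diagonal. Reading the off-diagonal entries as Dynkin edges (a single edge where a_ij = a_ji = -1; a double or triple edge where a_ij * a_ji = 2 or 3), the diagram is a chain of 5 nodes with a double edge at one end; the terminal node there is the unique short simple root (B_5). One simple-root ordering that puts it in standard form is (alpha_2, alpha_1, alpha_5, alpha_4, alpha_3). So the algebra is type B_5, i.e. so(11).

type B_5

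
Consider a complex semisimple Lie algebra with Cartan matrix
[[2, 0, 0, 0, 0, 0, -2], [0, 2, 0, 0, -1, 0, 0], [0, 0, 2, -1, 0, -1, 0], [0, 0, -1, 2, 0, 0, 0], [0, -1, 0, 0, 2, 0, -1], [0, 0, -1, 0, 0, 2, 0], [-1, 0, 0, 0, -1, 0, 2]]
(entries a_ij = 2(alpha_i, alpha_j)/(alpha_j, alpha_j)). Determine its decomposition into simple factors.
The diagram associated to this matrix has two connected components: the simple roots {alpha_3, alpha_4, alpha_6} form a chain of 3 nodes with single edges (A_3), and {alpha_1, alpha_2, alpha_5, alpha_7} form a chain of 4 nodes with a double edge at one end; the terminal node there is the unique long simple root (C_4). A semisimple Lie algebra decomposes uniquely as the direct sum of simple ideals, one per connected component of its Dynkin diagram, so g ≅ A_3 ⊕ C_4 (dimension 15 + 36 = 51).

A_3 + C_4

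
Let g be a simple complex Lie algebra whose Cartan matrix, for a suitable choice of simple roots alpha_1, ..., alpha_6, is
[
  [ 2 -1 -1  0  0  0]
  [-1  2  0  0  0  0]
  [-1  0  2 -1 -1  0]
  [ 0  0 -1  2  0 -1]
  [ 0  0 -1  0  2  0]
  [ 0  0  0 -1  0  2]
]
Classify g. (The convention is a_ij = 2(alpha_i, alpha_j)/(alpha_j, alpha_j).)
The matrix has rank 6 with 2's on the diagonal. Reading the off-diagonal entries as Dynkin edges (a single edge where a_ij = a_ji = -1; a double or triple edge where a_ij * a_ji = 2 or 3), the diagram is a chain of 5 nodes with one extra node attached to the third node from one end (E_6). One simple-root ordering that puts it in standard form is (alpha_2, alpha_5, alpha_1, alpha_3, alpha_4, alpha_6). So the algebra is type E_6.

E6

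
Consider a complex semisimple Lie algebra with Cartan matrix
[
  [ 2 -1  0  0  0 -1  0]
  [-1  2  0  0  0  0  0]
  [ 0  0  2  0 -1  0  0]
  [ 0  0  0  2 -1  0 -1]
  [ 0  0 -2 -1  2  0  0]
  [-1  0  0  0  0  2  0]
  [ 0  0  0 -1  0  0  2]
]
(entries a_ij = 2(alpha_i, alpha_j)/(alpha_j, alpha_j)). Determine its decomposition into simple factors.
The diagram associated to this matrix has two connected components: the simple roots {alpha_1, alpha_2, alpha_6} form a chain of 3 nodes with single edges (A_3), and {alpha_3, alpha_4, alpha_5, alpha_7} form a chain of 4 nodes with a double edge at one end; the terminal node there is the unique short simple root (B_4). A semisimple Lie algebra decomposes uniquely as the direct sum of simple ideals, one per connected component of its Dynkin diagram, so g ≅ A_3 ⊕ B_4 (dimension 15 + 36 = 51).

A_3 ⊕ B_4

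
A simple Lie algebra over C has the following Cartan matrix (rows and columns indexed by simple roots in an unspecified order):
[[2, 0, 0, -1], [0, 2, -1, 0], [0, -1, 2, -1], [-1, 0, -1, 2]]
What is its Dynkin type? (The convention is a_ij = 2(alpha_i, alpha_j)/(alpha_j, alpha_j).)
The matrix has rank 4 with 2's on the diagonal. Reading the off-diagonal entries as Dynkin edges (a single edge where a_ij = a_ji = -1; a double or triple edge where a_ij * a_ji = 2 or 3), the diagram is a chain of 4 nodes with single edges (A_4). One simple-root ordering that puts it in standard form is (alpha_2, alpha_3, alpha_4, alpha_1). So the algebra is type A_4, i.e. sl(5).

A_4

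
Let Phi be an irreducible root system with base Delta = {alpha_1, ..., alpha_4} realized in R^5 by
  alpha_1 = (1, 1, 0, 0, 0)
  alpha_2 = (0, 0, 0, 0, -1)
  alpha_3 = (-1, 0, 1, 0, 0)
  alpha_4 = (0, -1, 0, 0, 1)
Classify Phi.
B_4

Compute the Cartan integers a_ij = 2(alpha_i, alpha_j)/(alpha_j, alpha_j); the resulting 4x4 Cartan matrix is
[[2, 0, -1, -1], [0, 2, 0, -1], [-1, 0, 2, 0], [-1, -2, 0, 2]].
The roots have two lengths (squared-length ratio 2:1); the short ones are alpha_{2}. The associated Dynkin diagram is a chain of 4 nodes with a double edge at one end; the terminal node there is the unique short simple root (B_4), so the type is B_4 (the algebra so(9)).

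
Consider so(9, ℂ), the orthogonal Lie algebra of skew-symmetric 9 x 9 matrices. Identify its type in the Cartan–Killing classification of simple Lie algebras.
B_4 (so(9))

This is so(9) with 9 odd, which has dimension 9(9-1)/2 = 36 and rank (9-1)/2 = 4. In the classification of classical Lie algebras, the orthogonal algebra so(2n+1) in an odd number of variables has type B_n; here n = 4, so the Dynkin diagram is a chain of 4 nodes with a double edge at one end; the terminal node there is the unique short simple root (B_4). Hence the type is B_4.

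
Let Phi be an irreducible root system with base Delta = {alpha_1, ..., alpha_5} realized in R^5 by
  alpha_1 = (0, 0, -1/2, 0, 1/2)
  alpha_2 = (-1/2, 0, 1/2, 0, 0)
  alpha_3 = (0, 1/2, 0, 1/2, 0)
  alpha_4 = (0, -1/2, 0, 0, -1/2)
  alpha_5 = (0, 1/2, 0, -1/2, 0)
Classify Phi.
Compute the Cartan integers a_ij = 2(alpha_i, alpha_j)/(alpha_j, alpha_j); the resulting 5x5 Cartan matrix is
[[2, -1, 0, -1, 0], [-1, 2, 0, 0, 0], [0, 0, 2, -1, 0], [-1, 0, -1, 2, -1], [0, 0, 0, -1, 2]].
All simple roots have the same length, so the diagram is simply laced. The associated Dynkin diagram is a chain of 3 nodes with a fork of two nodes at one end (D_5), so the type is D_5 (the algebra so(10)).

type D_5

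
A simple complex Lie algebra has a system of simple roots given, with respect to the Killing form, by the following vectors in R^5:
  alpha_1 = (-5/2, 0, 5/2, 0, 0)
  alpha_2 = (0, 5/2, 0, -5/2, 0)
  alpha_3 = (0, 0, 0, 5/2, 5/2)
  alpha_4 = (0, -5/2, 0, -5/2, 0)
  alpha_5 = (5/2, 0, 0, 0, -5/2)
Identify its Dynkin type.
type D_5

Compute the Cartan integers a_ij = 2(alpha_i, alpha_j)/(alpha_j, alpha_j); the resulting 5x5 Cartan matrix is
[[2, 0, 0, 0, -1], [0, 2, -1, 0, 0], [0, -1, 2, -1, -1], [0, 0, -1, 2, 0], [-1, 0, -1, 0, 2]].
All simple roots have the same length, so the diagram is simply laced. The associated Dynkin diagram is a chain of 3 nodes with a fork of two nodes at one end (D_5), so the type is D_5 (the algebra so(10)).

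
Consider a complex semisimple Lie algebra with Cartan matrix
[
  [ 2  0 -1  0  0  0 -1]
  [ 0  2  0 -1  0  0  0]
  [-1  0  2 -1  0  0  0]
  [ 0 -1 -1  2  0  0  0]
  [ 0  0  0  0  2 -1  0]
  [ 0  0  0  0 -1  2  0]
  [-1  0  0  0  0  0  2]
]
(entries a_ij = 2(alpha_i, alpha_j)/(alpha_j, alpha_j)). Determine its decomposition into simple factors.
A_2 (sl(3)) + A_5 (sl(6))

The diagram associated to this matrix has two connected components: the simple roots {alpha_5, alpha_6} form a chain of 2 nodes with single edges (A_2), and {alpha_1, alpha_2, alpha_3, alpha_4, alpha_7} form a chain of 5 nodes with single edges (A_5). A semisimple Lie algebra decomposes uniquely as the direct sum of simple ideals, one per connected component of its Dynkin diagram, so g ≅ A_2 ⊕ A_5 (dimension 8 + 35 = 43).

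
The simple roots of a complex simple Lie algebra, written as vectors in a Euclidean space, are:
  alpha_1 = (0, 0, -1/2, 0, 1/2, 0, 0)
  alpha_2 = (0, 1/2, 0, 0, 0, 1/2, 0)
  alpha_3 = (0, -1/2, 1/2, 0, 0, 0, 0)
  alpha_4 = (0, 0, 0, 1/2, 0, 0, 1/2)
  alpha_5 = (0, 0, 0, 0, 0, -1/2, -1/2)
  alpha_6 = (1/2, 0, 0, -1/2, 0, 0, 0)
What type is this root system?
Compute the Cartan integers a_ij = 2(alpha_i, alpha_j)/(alpha_j, alpha_j); the resulting 6x6 Cartan matrix is
[[2, 0, -1, 0, 0, 0], [0, 2, -1, 0, -1, 0], [-1, -1, 2, 0, 0, 0], [0, 0, 0, 2, -1, -1], [0, -1, 0, -1, 2, 0], [0, 0, 0, -1, 0, 2]].
All simple roots have the same length, so the diagram is simply laced. The associated Dynkin diagram is a chain of 6 nodes with single edges (A_6), so the type is A_6 (the algebra sl(7)).

A_6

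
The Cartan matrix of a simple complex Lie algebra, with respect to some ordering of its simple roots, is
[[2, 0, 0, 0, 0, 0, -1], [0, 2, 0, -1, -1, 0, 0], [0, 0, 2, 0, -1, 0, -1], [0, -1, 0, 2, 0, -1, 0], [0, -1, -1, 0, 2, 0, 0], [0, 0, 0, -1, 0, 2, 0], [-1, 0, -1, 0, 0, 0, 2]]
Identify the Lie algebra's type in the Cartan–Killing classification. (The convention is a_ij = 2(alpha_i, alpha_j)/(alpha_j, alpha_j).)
The matrix has rank 7 with 2's on the diagonal. Reading the off-diagonal entries as Dynkin edges (a single edge where a_ij = a_ji = -1; a double or triple edge where a_ij * a_ji = 2 or 3), the diagram is a chain of 7 nodes with single edges (A_7). One simple-root ordering that puts it in standard form is (alpha_6, alpha_4, alpha_2, alpha_5, alpha_3, alpha_7, alpha_1). So the algebra is type A_7, i.e. sl(8).

A_7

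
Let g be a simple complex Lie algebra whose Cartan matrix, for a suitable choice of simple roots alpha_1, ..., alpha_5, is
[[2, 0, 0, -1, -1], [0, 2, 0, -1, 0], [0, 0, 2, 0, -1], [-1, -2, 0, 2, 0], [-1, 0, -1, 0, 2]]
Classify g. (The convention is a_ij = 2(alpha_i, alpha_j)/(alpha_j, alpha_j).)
B_5 (so(11))

The matrix has rank 5 with 2's on the diagonal. Reading the off-diagonal entries as Dynkin edges (a single edge where a_ij = a_ji = -1; a double or triple edge where a_ij * a_ji = 2 or 3), the diagram is a chain of 5 nodes with a double edge at one end; the terminal node there is the unique short simple root (B_5). One simple-root ordering that puts it in standard form is (alpha_3, alpha_5, alpha_1, alpha_4, alpha_2). So the algebra is type B_5, i.e. so(11).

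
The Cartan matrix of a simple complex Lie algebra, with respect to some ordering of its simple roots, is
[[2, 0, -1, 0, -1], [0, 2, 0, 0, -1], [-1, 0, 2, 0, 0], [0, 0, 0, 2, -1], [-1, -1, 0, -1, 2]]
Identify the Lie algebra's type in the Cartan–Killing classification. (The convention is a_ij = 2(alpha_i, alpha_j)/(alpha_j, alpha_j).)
The matrix has rank 5 with 2's on the diagonal. Reading the off-diagonal entries as Dynkin edges (a single edge where a_ij = a_ji = -1; a double or triple edge where a_ij * a_ji = 2 or 3), the diagram is a chain of 3 nodes with a fork of two nodes at one end (D_5). One simple-root ordering that puts it in standard form is (alpha_3, alpha_1, alpha_5, alpha_4, alpha_2). So the algebra is type D_5, i.e. so(10).

D5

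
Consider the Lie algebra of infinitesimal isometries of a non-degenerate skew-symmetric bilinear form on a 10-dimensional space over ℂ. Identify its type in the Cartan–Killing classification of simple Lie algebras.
This is sp(10), which has dimension 10(10+1)/2 = 55 and rank 10/2 = 5. In the classification of classical Lie algebras, the symplectic algebra sp(2n) has type C_n; here n = 5, so the Dynkin diagram is a chain of 5 nodes with a double edge at one end; the terminal node there is the unique long simple root (C_5). Hence the type is C_5.

type C_5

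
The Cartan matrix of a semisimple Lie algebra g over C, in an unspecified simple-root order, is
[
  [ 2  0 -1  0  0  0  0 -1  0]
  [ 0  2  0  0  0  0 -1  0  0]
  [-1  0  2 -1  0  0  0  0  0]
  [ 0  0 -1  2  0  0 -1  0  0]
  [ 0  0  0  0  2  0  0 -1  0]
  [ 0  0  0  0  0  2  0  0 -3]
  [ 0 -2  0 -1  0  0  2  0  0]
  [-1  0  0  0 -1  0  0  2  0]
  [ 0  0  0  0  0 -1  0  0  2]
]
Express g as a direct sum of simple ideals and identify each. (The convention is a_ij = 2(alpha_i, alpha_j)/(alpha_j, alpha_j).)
The diagram associated to this matrix has two connected components: the simple roots {alpha_1, alpha_2, alpha_3, alpha_4, alpha_5, alpha_7, alpha_8} form a chain of 7 nodes with a double edge at one end; the terminal node there is the unique short simple root (B_7), and {alpha_6, alpha_9} form two nodes joined by a triple edge (G_2). A semisimple Lie algebra decomposes uniquely as the direct sum of simple ideals, one per connected component of its Dynkin diagram, so g ≅ B_7 ⊕ G_2 (dimension 105 + 14 = 119).

B_7 ⊕ G_2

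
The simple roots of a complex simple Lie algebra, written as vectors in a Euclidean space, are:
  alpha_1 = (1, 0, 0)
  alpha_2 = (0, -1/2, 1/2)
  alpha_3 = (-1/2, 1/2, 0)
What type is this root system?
C_3

Compute the Cartan integers a_ij = 2(alpha_i, alpha_j)/(alpha_j, alpha_j); the resulting 3x3 Cartan matrix is
[[2, 0, -2], [0, 2, -1], [-1, -1, 2]].
The roots have two lengths (squared-length ratio 2:1); the short ones are alpha_{2,3}. The associated Dynkin diagram is a chain of 3 nodes with a double edge at one end; the terminal node there is the unique long simple root (C_3), so the type is C_3 (the algebra sp(6)).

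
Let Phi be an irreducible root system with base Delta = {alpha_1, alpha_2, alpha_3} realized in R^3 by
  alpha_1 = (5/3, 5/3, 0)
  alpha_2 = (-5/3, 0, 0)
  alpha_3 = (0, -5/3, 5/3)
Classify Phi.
Compute the Cartan integers a_ij = 2(alpha_i, alpha_j)/(alpha_j, alpha_j); the resulting 3x3 Cartan matrix is
[[2, -2, -1], [-1, 2, 0], [-1, 0, 2]].
The roots have two lengths (squared-length ratio 2:1); the short ones are alpha_{2}. The associated Dynkin diagram is a chain of 3 nodes with a double edge at one end; the terminal node there is the unique short simple root (B_3), so the type is B_3 (the algebra so(7)).

B_3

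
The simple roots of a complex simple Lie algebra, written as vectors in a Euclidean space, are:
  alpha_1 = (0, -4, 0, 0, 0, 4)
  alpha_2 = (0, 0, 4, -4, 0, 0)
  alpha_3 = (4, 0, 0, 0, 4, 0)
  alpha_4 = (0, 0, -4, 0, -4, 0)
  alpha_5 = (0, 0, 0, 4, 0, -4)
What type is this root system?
A_5

Compute the Cartan integers a_ij = 2(alpha_i, alpha_j)/(alpha_j, alpha_j); the resulting 5x5 Cartan matrix is
[[2, 0, 0, 0, -1], [0, 2, 0, -1, -1], [0, 0, 2, -1, 0], [0, -1, -1, 2, 0], [-1, -1, 0, 0, 2]].
All simple roots have the same length, so the diagram is simply laced. The associated Dynkin diagram is a chain of 5 nodes with single edges (A_5), so the type is A_5 (the algebra sl(6)).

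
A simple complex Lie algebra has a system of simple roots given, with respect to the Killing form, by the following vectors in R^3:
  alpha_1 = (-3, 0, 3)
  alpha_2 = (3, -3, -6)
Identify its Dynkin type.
Compute the Cartan integers a_ij = 2(alpha_i, alpha_j)/(alpha_j, alpha_j); the resulting 2x2 Cartan matrix is
[[2, -1], [-3, 2]].
The roots have two lengths (squared-length ratio 3:1); the short ones are alpha_{1}. The associated Dynkin diagram is two nodes joined by a triple edge (G_2), so the type is G_2.

G2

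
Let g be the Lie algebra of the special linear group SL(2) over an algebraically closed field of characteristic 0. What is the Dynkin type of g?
This is sl(2), which has dimension 2^2 - 1 = 3 and rank 2 - 1 = 1 (a Cartan subalgebra is the diagonal traceless matrices). In the classification of classical Lie algebras, the special linear algebra sl(n+1) has type A_n; here n = 1, so the Dynkin diagram is a chain of 1 nodes with single edges (A_1). Hence the type is A_1.

type A_1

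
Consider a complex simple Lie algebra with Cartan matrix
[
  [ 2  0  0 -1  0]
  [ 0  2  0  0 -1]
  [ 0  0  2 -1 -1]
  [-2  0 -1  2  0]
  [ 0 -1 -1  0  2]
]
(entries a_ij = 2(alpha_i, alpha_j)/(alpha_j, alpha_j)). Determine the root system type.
The matrix has rank 5 with 2's on the diagonal. Reading the off-diagonal entries as Dynkin edges (a single edge where a_ij = a_ji = -1; a double or triple edge where a_ij * a_ji = 2 or 3), the diagram is a chain of 5 nodes with a double edge at one end; the terminal node there is the unique short simple root (B_5). One simple-root ordering that puts it in standard form is (alpha_2, alpha_5, alpha_3, alpha_4, alpha_1). So the algebra is type B_5, i.e. so(11).

B5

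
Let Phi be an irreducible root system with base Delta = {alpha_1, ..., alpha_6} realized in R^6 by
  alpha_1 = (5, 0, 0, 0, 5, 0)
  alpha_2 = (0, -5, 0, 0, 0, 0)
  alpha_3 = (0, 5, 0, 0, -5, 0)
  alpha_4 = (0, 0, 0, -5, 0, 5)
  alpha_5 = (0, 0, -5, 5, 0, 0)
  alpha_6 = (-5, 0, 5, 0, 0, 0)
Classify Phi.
type B_6

Compute the Cartan integers a_ij = 2(alpha_i, alpha_j)/(alpha_j, alpha_j); the resulting 6x6 Cartan matrix is
[[2, 0, -1, 0, 0, -1], [0, 2, -1, 0, 0, 0], [-1, -2, 2, 0, 0, 0], [0, 0, 0, 2, -1, 0], [0, 0, 0, -1, 2, -1], [-1, 0, 0, 0, -1, 2]].
The roots have two lengths (squared-length ratio 2:1); the short ones are alpha_{2}. The associated Dynkin diagram is a chain of 6 nodes with a double edge at one end; the terminal node there is the unique short simple root (B_6), so the type is B_6 (the algebra so(13)).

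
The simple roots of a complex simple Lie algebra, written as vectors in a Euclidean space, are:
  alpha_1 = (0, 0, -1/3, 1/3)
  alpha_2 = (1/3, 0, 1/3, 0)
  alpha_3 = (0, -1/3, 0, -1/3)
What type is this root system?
type A_3

Compute the Cartan integers a_ij = 2(alpha_i, alpha_j)/(alpha_j, alpha_j); the resulting 3x3 Cartan matrix is
[[2, -1, -1], [-1, 2, 0], [-1, 0, 2]].
All simple roots have the same length, so the diagram is simply laced. The associated Dynkin diagram is a chain of 3 nodes with single edges (A_3), so the type is A_3 (the algebra sl(4)).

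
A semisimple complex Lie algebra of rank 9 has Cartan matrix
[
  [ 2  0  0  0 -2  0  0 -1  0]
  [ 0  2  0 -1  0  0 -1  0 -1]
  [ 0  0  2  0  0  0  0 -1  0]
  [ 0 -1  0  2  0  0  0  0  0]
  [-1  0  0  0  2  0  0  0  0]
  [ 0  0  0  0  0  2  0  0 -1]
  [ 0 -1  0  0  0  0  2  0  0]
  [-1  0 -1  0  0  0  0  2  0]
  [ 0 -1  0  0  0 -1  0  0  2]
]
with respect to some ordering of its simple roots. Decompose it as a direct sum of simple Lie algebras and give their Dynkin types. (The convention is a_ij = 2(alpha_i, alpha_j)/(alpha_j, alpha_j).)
The diagram associated to this matrix has two connected components: the simple roots {alpha_1, alpha_3, alpha_5, alpha_8} form a chain of 4 nodes with a double edge at one end; the terminal node there is the unique short simple root (B_4), and {alpha_2, alpha_4, alpha_6, alpha_7, alpha_9} form a chain of 3 nodes with a fork of two nodes at one end (D_5). A semisimple Lie algebra decomposes uniquely as the direct sum of simple ideals, one per connected component of its Dynkin diagram, so g ≅ B_4 ⊕ D_5 (dimension 36 + 45 = 81).

B_4 ⊕ D_5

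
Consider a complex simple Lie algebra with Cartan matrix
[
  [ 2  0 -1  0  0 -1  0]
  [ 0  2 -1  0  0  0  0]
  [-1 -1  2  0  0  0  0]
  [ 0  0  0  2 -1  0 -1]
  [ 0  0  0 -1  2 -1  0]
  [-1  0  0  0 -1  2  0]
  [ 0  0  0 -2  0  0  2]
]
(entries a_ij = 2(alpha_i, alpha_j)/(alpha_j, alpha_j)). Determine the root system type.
The matrix has rank 7 with 2's on the diagonal. Reading the off-diagonal entries as Dynkin edges (a single edge where a_ij = a_ji = -1; a double or triple edge where a_ij * a_ji = 2 or 3), the diagram is a chain of 7 nodes with a double edge at one end; the terminal node there is the unique long simple root (C_7). One simple-root ordering that puts it in standard form is (alpha_2, alpha_3, alpha_1, alpha_6, alpha_5, alpha_4, alpha_7). So the algebra is type C_7, i.e. sp(14).

C_7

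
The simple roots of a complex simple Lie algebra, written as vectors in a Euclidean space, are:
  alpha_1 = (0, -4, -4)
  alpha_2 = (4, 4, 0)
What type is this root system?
Compute the Cartan integers a_ij = 2(alpha_i, alpha_j)/(alpha_j, alpha_j); the resulting 2x2 Cartan matrix is
[[2, -1], [-1, 2]].
All simple roots have the same length, so the diagram is simply laced. The associated Dynkin diagram is a chain of 2 nodes with single edges (A_2), so the type is A_2 (the algebra sl(3)).

A_2 (sl(3))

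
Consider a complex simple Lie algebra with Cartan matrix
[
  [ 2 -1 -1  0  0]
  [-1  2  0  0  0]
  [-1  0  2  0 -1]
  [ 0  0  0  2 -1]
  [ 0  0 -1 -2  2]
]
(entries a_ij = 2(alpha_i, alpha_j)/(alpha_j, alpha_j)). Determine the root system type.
The matrix has rank 5 with 2's on the diagonal. Reading the off-diagonal entries as Dynkin edges (a single edge where a_ij = a_ji = -1; a double or triple edge where a_ij * a_ji = 2 or 3), the diagram is a chain of 5 nodes with a double edge at one end; the terminal node there is the unique short simple root (B_5). One simple-root ordering that puts it in standard form is (alpha_2, alpha_1, alpha_3, alpha_5, alpha_4). So the algebra is type B_5, i.e. so(11).

B_5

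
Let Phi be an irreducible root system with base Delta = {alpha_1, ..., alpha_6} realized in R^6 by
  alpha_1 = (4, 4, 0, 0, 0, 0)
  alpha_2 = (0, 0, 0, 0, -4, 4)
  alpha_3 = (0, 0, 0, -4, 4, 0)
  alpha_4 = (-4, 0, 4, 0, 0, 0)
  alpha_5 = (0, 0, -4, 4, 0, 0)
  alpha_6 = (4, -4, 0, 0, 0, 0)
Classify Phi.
D6

Compute the Cartan integers a_ij = 2(alpha_i, alpha_j)/(alpha_j, alpha_j); the resulting 6x6 Cartan matrix is
[[2, 0, 0, -1, 0, 0], [0, 2, -1, 0, 0, 0], [0, -1, 2, 0, -1, 0], [-1, 0, 0, 2, -1, -1], [0, 0, -1, -1, 2, 0], [0, 0, 0, -1, 0, 2]].
All simple roots have the same length, so the diagram is simply laced. The associated Dynkin diagram is a chain of 4 nodes with a fork of two nodes at one end (D_6), so the type is D_6 (the algebra so(12)).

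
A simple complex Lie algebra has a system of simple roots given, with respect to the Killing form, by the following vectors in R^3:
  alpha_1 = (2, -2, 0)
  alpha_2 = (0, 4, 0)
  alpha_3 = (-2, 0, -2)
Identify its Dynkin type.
Compute the Cartan integers a_ij = 2(alpha_i, alpha_j)/(alpha_j, alpha_j); the resulting 3x3 Cartan matrix is
[[2, -1, -1], [-2, 2, 0], [-1, 0, 2]].
The roots have two lengths (squared-length ratio 2:1); the short ones are alpha_{1,3}. The associated Dynkin diagram is a chain of 3 nodes with a double edge at one end; the terminal node there is the unique long simple root (C_3), so the type is C_3 (the algebra sp(6)).

type C_3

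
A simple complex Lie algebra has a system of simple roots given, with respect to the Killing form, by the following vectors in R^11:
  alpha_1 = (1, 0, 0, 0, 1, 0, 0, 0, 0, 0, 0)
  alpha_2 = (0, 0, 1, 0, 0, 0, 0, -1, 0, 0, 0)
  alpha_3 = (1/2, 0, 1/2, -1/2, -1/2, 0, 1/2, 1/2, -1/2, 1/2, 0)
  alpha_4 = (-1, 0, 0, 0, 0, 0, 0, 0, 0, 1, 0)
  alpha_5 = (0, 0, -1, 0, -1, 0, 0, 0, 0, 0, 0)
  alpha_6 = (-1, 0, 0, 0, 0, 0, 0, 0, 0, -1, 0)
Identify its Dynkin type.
Compute the Cartan integers a_ij = 2(alpha_i, alpha_j)/(alpha_j, alpha_j); the resulting 6x6 Cartan matrix is
[[2, 0, 0, -1, -1, -1], [0, 2, 0, 0, -1, 0], [0, 0, 2, 0, 0, -1], [-1, 0, 0, 2, 0, 0], [-1, -1, 0, 0, 2, 0], [-1, 0, -1, 0, 0, 2]].
All simple roots have the same length, so the diagram is simply laced. The associated Dynkin diagram is a chain of 5 nodes with one extra node attached to the third node from one end (E_6), so the type is E_6.

E6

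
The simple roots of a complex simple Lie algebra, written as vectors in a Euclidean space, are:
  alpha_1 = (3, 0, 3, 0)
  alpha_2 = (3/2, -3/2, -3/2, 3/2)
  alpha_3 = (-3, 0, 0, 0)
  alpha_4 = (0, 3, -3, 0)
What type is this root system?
type F_4

Compute the Cartan integers a_ij = 2(alpha_i, alpha_j)/(alpha_j, alpha_j); the resulting 4x4 Cartan matrix is
[[2, 0, -2, -1], [0, 2, -1, 0], [-1, -1, 2, 0], [-1, 0, 0, 2]].
The roots have two lengths (squared-length ratio 2:1); the short ones are alpha_{2,3}. The associated Dynkin diagram is a chain of 4 nodes with a double edge between the middle two (F_4), so the type is F_4.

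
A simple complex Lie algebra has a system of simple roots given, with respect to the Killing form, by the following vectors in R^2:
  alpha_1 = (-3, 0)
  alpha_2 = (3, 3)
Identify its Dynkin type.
Compute the Cartan integers a_ij = 2(alpha_i, alpha_j)/(alpha_j, alpha_j); the resulting 2x2 Cartan matrix is
[[2, -1], [-2, 2]].
The roots have two lengths (squared-length ratio 2:1); the short ones are alpha_{1}. The associated Dynkin diagram is a chain of 2 nodes with a double edge at one end; the terminal node there is the unique short simple root (B_2), so the type is B_2 (the algebra so(5)).

B2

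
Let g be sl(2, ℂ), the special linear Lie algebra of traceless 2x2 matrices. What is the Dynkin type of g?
This is sl(2), which has dimension 2^2 - 1 = 3 and rank 2 - 1 = 1 (a Cartan subalgebra is the diagonal traceless matrices). In the classification of classical Lie algebras, the special linear algebra sl(n+1) has type A_n; here n = 1, so the Dynkin diagram is a chain of 1 nodes with single edges (A_1). Hence the type is A_1.

type A_1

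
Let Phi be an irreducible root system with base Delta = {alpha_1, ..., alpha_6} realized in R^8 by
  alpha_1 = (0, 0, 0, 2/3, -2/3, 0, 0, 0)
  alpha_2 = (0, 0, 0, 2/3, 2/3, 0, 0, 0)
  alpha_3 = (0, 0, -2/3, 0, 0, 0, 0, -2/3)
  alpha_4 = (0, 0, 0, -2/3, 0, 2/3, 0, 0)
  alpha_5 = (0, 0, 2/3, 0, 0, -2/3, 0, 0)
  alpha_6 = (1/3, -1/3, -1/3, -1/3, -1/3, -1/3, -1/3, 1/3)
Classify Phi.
type E_6

Compute the Cartan integers a_ij = 2(alpha_i, alpha_j)/(alpha_j, alpha_j); the resulting 6x6 Cartan matrix is
[[2, 0, 0, -1, 0, 0], [0, 2, 0, -1, 0, -1], [0, 0, 2, 0, -1, 0], [-1, -1, 0, 2, -1, 0], [0, 0, -1, -1, 2, 0], [0, -1, 0, 0, 0, 2]].
All simple roots have the same length, so the diagram is simply laced. The associated Dynkin diagram is a chain of 5 nodes with one extra node attached to the third node from one end (E_6), so the type is E_6.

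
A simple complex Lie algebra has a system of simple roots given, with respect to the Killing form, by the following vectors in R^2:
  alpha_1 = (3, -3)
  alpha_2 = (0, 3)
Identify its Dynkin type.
type B_2

Compute the Cartan integers a_ij = 2(alpha_i, alpha_j)/(alpha_j, alpha_j); the resulting 2x2 Cartan matrix is
[[2, -2], [-1, 2]].
The roots have two lengths (squared-length ratio 2:1); the short ones are alpha_{2}. The associated Dynkin diagram is a chain of 2 nodes with a double edge at one end; the terminal node there is the unique short simple root (B_2), so the type is B_2 (the algebra so(5)).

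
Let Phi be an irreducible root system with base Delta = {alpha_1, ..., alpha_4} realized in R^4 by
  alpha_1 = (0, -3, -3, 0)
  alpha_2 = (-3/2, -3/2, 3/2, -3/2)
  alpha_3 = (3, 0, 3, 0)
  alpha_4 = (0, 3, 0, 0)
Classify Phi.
Compute the Cartan integers a_ij = 2(alpha_i, alpha_j)/(alpha_j, alpha_j); the resulting 4x4 Cartan matrix is
[[2, 0, -1, -2], [0, 2, 0, -1], [-1, 0, 2, 0], [-1, -1, 0, 2]].
The roots have two lengths (squared-length ratio 2:1); the short ones are alpha_{2,4}. The associated Dynkin diagram is a chain of 4 nodes with a double edge between the middle two (F_4), so the type is F_4.

type F_4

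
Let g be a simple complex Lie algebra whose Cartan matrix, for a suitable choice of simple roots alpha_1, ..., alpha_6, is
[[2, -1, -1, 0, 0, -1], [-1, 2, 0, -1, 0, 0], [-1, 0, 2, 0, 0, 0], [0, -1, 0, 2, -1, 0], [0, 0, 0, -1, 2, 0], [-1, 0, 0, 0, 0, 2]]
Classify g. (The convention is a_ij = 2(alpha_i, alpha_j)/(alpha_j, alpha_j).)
The matrix has rank 6 with 2's on the diagonal. Reading the off-diagonal entries as Dynkin edges (a single edge where a_ij = a_ji = -1; a double or triple edge where a_ij * a_ji = 2 or 3), the diagram is a chain of 4 nodes with a fork of two nodes at one end (D_6). One simple-root ordering that puts it in standard form is (alpha_5, alpha_4, alpha_2, alpha_1, alpha_3, alpha_6). So the algebra is type D_6, i.e. so(12).

D_6 (so(12))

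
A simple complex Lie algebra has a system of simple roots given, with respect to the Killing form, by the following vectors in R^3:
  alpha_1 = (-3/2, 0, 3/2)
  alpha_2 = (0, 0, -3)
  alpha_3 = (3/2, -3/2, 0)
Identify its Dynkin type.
Compute the Cartan integers a_ij = 2(alpha_i, alpha_j)/(alpha_j, alpha_j); the resulting 3x3 Cartan matrix is
[[2, -1, -1], [-2, 2, 0], [-1, 0, 2]].
The roots have two lengths (squared-length ratio 2:1); the short ones are alpha_{1,3}. The associated Dynkin diagram is a chain of 3 nodes with a double edge at one end; the terminal node there is the unique long simple root (C_3), so the type is C_3 (the algebra sp(6)).

C_3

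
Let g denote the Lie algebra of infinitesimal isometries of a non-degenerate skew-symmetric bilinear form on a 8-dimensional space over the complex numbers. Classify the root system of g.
C_4

This is sp(8), which has dimension 8(8+1)/2 = 36 and rank 8/2 = 4. In the classification of classical Lie algebras, the symplectic algebra sp(2n) has type C_n; here n = 4, so the Dynkin diagram is a chain of 4 nodes with a double edge at one end; the terminal node there is the unique long simple root (C_4). Hence the type is C_4.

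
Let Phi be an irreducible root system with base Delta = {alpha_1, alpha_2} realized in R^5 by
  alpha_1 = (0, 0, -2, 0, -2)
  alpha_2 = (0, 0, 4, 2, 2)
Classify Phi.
Compute the Cartan integers a_ij = 2(alpha_i, alpha_j)/(alpha_j, alpha_j); the resulting 2x2 Cartan matrix is
[[2, -1], [-3, 2]].
The roots have two lengths (squared-length ratio 3:1); the short ones are alpha_{1}. The associated Dynkin diagram is two nodes joined by a triple edge (G_2), so the type is G_2.

type G_2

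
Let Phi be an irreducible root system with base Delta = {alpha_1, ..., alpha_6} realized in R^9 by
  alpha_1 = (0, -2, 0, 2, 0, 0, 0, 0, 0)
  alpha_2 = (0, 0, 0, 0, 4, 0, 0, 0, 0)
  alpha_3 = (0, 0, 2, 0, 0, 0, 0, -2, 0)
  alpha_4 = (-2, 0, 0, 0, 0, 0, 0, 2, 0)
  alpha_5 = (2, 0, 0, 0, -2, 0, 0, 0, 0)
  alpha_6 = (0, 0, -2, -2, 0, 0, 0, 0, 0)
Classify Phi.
Compute the Cartan integers a_ij = 2(alpha_i, alpha_j)/(alpha_j, alpha_j); the resulting 6x6 Cartan matrix is
[[2, 0, 0, 0, 0, -1], [0, 2, 0, 0, -2, 0], [0, 0, 2, -1, 0, -1], [0, 0, -1, 2, -1, 0], [0, -1, 0, -1, 2, 0], [-1, 0, -1, 0, 0, 2]].
The roots have two lengths (squared-length ratio 2:1); the short ones are alpha_{1,3,4,5,6}. The associated Dynkin diagram is a chain of 6 nodes with a double edge at one end; the terminal node there is the unique long simple root (C_6), so the type is C_6 (the algebra sp(12)).

type C_6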